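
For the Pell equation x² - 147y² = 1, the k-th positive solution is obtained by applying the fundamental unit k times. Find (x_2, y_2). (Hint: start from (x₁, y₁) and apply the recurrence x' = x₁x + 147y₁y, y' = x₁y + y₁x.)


Step 1: Find the fundamental solution (x₁, y₁) of x² - 147y² = 1.
  Expand √147 as a continued fraction. a₀ = ⌊√147⌋ = 12; iterate m_{k+1} = d_k·a_k − m_k, d_{k+1} = (147 − m_{k+1}²)/d_k, a_{k+1} = ⌊(a₀ + m_{k+1})/d_{k+1}⌋ (starting m₀ = 0, d₀ = 1), with convergents p_k = a_k·p_{k-1} + p_{k-2}, q_k = a_k·q_{k-1} + q_{k-2} (p₋₁ = 1, q₋₁ = 0):
  k = 0: a₀ = 12; p₀/q₀ = 12/1; p₀² − 147·q₀² = 144 − 147 = -3.
  k = 1: m = 12, d = 3, a = ⌊(12 + 12)/3⌋ = 8; p/q = (8·12 + 1)/(8·1 + 0) = 97/8; p² − 147·q² = 9409 − 9408 = 1.
  The first convergent with p² − 147·q² = 1 gives the fundamental solution (x₁, y₁) = (97, 8).
Step 2: Apply the recurrence (x_{n+1}, y_{n+1}) = (x₁x_n + 147y₁y_n, x₁y_n + y₁x_n) repeatedly.
  From (x_1, y_1) = (97, 8): x_2 = 97·97 + 147·8·8 = 18817; y_2 = 97·8 + 8·97 = 1552.
Step 3: Verify x_2² - 147·y_2² = 354079489 - 354079488 = 1 (should be 1). ✓

(x_1, y_1) = (97, 8); (x_2, y_2) = (18817, 1552).


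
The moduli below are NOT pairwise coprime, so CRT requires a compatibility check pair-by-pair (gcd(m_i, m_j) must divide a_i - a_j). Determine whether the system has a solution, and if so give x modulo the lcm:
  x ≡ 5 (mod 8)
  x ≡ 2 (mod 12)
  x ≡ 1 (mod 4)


Moduli 8, 12, 4 are not pairwise coprime, so CRT works modulo lcm(m_i) when all pairwise compatibility conditions hold.
Pairwise compatibility: gcd(m_i, m_j) must divide a_i - a_j for every pair.
Merge one congruence at a time:
  Start: x ≡ 5 (mod 8).
  Combine with x ≡ 2 (mod 12): gcd(8, 12) = 4, and 2 - 5 = -3 is NOT divisible by 4.
    ⇒ system is inconsistent (no integer solution).

No solution (the system is inconsistent).


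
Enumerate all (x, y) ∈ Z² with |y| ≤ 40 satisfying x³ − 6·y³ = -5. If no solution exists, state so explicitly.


The equation is x³ - 6y³ = -5. For fixed y, x³ = 6·y³ − 5, so a solution requires the RHS to be a perfect cube.
Strategy: iterate y from -40 to 40, compute RHS = 6·y³ − 5, and check whether it is a (positive or negative) perfect cube.
Check small values of y:
  y = 0: RHS = -5 is not a perfect cube.
  y = 1: RHS = 1 = (1)³ ⇒ x = 1 works.
  y = -1: RHS = -11 is not a perfect cube.
  y = 2: RHS = 43 is not a perfect cube.
  y = -2: RHS = -53 is not a perfect cube.
  y = 3: RHS = 157 is not a perfect cube.
  y = -3: RHS = -167 is not a perfect cube.
Continuing the search up to |y| = 40 finds no further solutions beyond those listed.
Collected solutions: (1, 1).

Solutions (with |y| ≤ 40): (1, 1).


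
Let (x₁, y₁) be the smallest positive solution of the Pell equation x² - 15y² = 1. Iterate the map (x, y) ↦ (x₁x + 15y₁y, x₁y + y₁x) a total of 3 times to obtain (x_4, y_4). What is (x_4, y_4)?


Step 1: Find the fundamental solution (x₁, y₁) of x² - 15y² = 1.
  Expand √15 as a continued fraction. a₀ = ⌊√15⌋ = 3; iterate m_{k+1} = d_k·a_k − m_k, d_{k+1} = (15 − m_{k+1}²)/d_k, a_{k+1} = ⌊(a₀ + m_{k+1})/d_{k+1}⌋ (starting m₀ = 0, d₀ = 1), with convergents p_k = a_k·p_{k-1} + p_{k-2}, q_k = a_k·q_{k-1} + q_{k-2} (p₋₁ = 1, q₋₁ = 0):
  k = 0: a₀ = 3; p₀/q₀ = 3/1; p₀² − 15·q₀² = 9 − 15 = -6.
  k = 1: m = 3, d = 6, a = ⌊(3 + 3)/6⌋ = 1; p/q = (1·3 + 1)/(1·1 + 0) = 4/1; p² − 15·q² = 16 − 15 = 1.
  The first convergent with p² − 15·q² = 1 gives the fundamental solution (x₁, y₁) = (4, 1).
Step 2: Apply the recurrence (x_{n+1}, y_{n+1}) = (x₁x_n + 15y₁y_n, x₁y_n + y₁x_n) repeatedly.
  From (x_1, y_1) = (4, 1): x_2 = 4·4 + 15·1·1 = 31; y_2 = 4·1 + 1·4 = 8.
  From (x_2, y_2) = (31, 8): x_3 = 4·31 + 15·1·8 = 244; y_3 = 4·8 + 1·31 = 63.
  From (x_3, y_3) = (244, 63): x_4 = 4·244 + 15·1·63 = 1921; y_4 = 4·63 + 1·244 = 496.
Step 3: Verify x_4² - 15·y_4² = 3690241 - 3690240 = 1 (should be 1). ✓

(x_1, y_1) = (4, 1); (x_4, y_4) = (1921, 496).


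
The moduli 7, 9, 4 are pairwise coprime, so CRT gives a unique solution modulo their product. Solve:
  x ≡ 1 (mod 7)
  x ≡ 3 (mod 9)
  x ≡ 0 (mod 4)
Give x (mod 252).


Moduli 7, 9, 4 are pairwise coprime; by CRT there is a unique solution modulo M = 7 · 9 · 4 = 252.
Solve pairwise, accumulating the modulus:
  Start with x ≡ 1 (mod 7).
  Combine with x ≡ 3 (mod 9): since gcd(7, 9) = 1, we get a unique residue mod 63.
    Write x = 1 + 7·t and substitute into x ≡ 3 (mod 9): 7·t ≡ 3 − 1 = 2 (mod 9).
    The inverse of 7 mod 9 is 4 (since 7·4 = 28 = 3·9 + 1), so t ≡ 4·2 = 8 ≡ 8 (mod 9).
    Then x = 1 + 7·8 = 57, valid modulo lcm(7, 9) = 63: x ≡ 57 (mod 63).
  Combine with x ≡ 0 (mod 4): since gcd(63, 4) = 1, we get a unique residue mod 252.
    Write x = 57 + 63·t and substitute into x ≡ 0 (mod 4): 63·t ≡ 0 − 57 = -57 (mod 4).
    Reduce coefficients mod 4: 3·t ≡ 3 (mod 4).
    The inverse of 3 mod 4 is 3 (since 3·3 = 9 = 2·4 + 1), so t ≡ 3·3 = 9 ≡ 1 (mod 4).
    Then x = 57 + 63·1 = 120, valid modulo lcm(63, 4) = 252: x ≡ 120 (mod 252).
Verify: 120 mod 7 = 1 ✓, 120 mod 9 = 3 ✓, 120 mod 4 = 0 ✓.

x ≡ 120 (mod 252).


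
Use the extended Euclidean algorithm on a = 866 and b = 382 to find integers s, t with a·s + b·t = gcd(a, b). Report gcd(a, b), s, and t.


Euclidean algorithm on (866, 382) — divide until remainder is 0:
  866 = 2 · 382 + 102
  382 = 3 · 102 + 76
  102 = 1 · 76 + 26
  76 = 2 · 26 + 24
  26 = 1 · 24 + 2
  24 = 12 · 2 + 0
gcd(866, 382) = 2.
Track Bezout coefficients alongside the remainders: start with r₀ = 866 = a·1 + b·0 (s = 1, t = 0) and r₁ = 382 = a·0 + b·1 (s = 0, t = 1); each new remainder r_{k+1} = r_{k-1} − q_k·r_k inherits s_{k+1} = s_{k-1} − q_k·s_k, t_{k+1} = t_{k-1} − q_k·t_k, so r_k = a·s_k + b·t_k at every step:
  q = 2: r = 102, s = 1 − 2·0 = 1, t = 0 − 2·1 = -2  (check: 866·1 + 382·(-2) = 102)
  q = 3: r = 76, s = 0 − 3·1 = -3, t = 1 − 3·(-2) = 7  (check: 866·(-3) + 382·7 = 76)
  q = 1: r = 26, s = 1 − 1·(-3) = 4, t = -2 − 1·7 = -9  (check: 866·4 + 382·(-9) = 26)
  q = 2: r = 24, s = -3 − 2·4 = -11, t = 7 − 2·(-9) = 25  (check: 866·(-11) + 382·25 = 24)
  q = 1: r = 2, s = 4 − 1·(-11) = 15, t = -9 − 1·25 = -34  (check: 866·15 + 382·(-34) = 2)
The row with r = 2 (the gcd) gives the Bezout coefficients s = 15, t = -34.
Result: 866 · (15) + 382 · (-34) = 2.

gcd(866, 382) = 2; s = 15, t = -34 (check: 866·15 + 382·(-34) = 2).


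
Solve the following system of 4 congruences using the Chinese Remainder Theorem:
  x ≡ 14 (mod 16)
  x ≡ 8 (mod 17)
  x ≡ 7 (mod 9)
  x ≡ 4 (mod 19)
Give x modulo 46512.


Product of moduli M = 16 · 17 · 9 · 19 = 46512.
Merge one congruence at a time:
  Start: x ≡ 14 (mod 16).
  Combine with x ≡ 8 (mod 17); new modulus lcm = 272.
    Write x = 14 + 16·t and substitute into x ≡ 8 (mod 17): 16·t ≡ 8 − 14 = -6 (mod 17).
    Reduce coefficients mod 17: 16·t ≡ 11 (mod 17).
    The inverse of 16 mod 17 is 16 (since 16·16 = 256 = 15·17 + 1), so t ≡ 16·11 = 176 ≡ 6 (mod 17).
    Then x = 14 + 16·6 = 110, valid modulo lcm(16, 17) = 272: x ≡ 110 (mod 272).
  Combine with x ≡ 7 (mod 9); new modulus lcm = 2448.
    Write x = 110 + 272·t and substitute into x ≡ 7 (mod 9): 272·t ≡ 7 − 110 = -103 (mod 9).
    Reduce coefficients mod 9: 2·t ≡ 5 (mod 9).
    The inverse of 2 mod 9 is 5 (since 2·5 = 10 = 1·9 + 1), so t ≡ 5·5 = 25 ≡ 7 (mod 9).
    Then x = 110 + 272·7 = 2014, valid modulo lcm(272, 9) = 2448: x ≡ 2014 (mod 2448).
  Combine with x ≡ 4 (mod 19); new modulus lcm = 46512.
    Write x = 2014 + 2448·t and substitute into x ≡ 4 (mod 19): 2448·t ≡ 4 − 2014 = -2010 (mod 19).
    Reduce coefficients mod 19: 16·t ≡ 4 (mod 19).
    The inverse of 16 mod 19 is 6 (since 16·6 = 96 = 5·19 + 1), so t ≡ 6·4 = 24 ≡ 5 (mod 19).
    Then x = 2014 + 2448·5 = 14254, valid modulo lcm(2448, 19) = 46512: x ≡ 14254 (mod 46512).
Verify against each original: 14254 mod 16 = 14, 14254 mod 17 = 8, 14254 mod 9 = 7, 14254 mod 19 = 4.

x ≡ 14254 (mod 46512).


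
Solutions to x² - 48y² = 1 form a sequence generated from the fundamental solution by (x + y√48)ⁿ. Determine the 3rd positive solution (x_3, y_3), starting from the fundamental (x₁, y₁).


Step 1: Find the fundamental solution (x₁, y₁) of x² - 48y² = 1.
  Expand √48 as a continued fraction. a₀ = ⌊√48⌋ = 6; iterate m_{k+1} = d_k·a_k − m_k, d_{k+1} = (48 − m_{k+1}²)/d_k, a_{k+1} = ⌊(a₀ + m_{k+1})/d_{k+1}⌋ (starting m₀ = 0, d₀ = 1), with convergents p_k = a_k·p_{k-1} + p_{k-2}, q_k = a_k·q_{k-1} + q_{k-2} (p₋₁ = 1, q₋₁ = 0):
  k = 0: a₀ = 6; p₀/q₀ = 6/1; p₀² − 48·q₀² = 36 − 48 = -12.
  k = 1: m = 6, d = 12, a = ⌊(6 + 6)/12⌋ = 1; p/q = (1·6 + 1)/(1·1 + 0) = 7/1; p² − 48·q² = 49 − 48 = 1.
  The first convergent with p² − 48·q² = 1 gives the fundamental solution (x₁, y₁) = (7, 1).
Step 2: Apply the recurrence (x_{n+1}, y_{n+1}) = (x₁x_n + 48y₁y_n, x₁y_n + y₁x_n) repeatedly.
  From (x_1, y_1) = (7, 1): x_2 = 7·7 + 48·1·1 = 97; y_2 = 7·1 + 1·7 = 14.
  From (x_2, y_2) = (97, 14): x_3 = 7·97 + 48·1·14 = 1351; y_3 = 7·14 + 1·97 = 195.
Step 3: Verify x_3² - 48·y_3² = 1825201 - 1825200 = 1 (should be 1). ✓

(x_1, y_1) = (7, 1); (x_3, y_3) = (1351, 195).


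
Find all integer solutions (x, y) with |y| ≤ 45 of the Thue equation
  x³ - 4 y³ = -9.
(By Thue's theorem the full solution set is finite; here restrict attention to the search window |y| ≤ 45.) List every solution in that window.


The equation is x³ - 4y³ = -9. For fixed y, x³ = 4·y³ − 9, so a solution requires the RHS to be a perfect cube.
Strategy: iterate y from -45 to 45, compute RHS = 4·y³ − 9, and check whether it is a (positive or negative) perfect cube.
Check small values of y:
  y = 0: RHS = -9 is not a perfect cube.
  y = 1: RHS = -5 is not a perfect cube.
  y = -1: RHS = -13 is not a perfect cube.
  y = 2: RHS = 23 is not a perfect cube.
  y = -2: RHS = -41 is not a perfect cube.
  y = 3: RHS = 99 is not a perfect cube.
  y = -3: RHS = -117 is not a perfect cube.
Continuing the search up to |y| = 45 finds no solutions either.
No (x, y) in the scanned range satisfies the equation.

No integer solutions with |y| ≤ 45.


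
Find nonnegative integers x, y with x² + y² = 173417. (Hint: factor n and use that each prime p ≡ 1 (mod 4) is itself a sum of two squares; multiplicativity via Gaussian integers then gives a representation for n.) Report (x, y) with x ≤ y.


Step 1: Factor n = 173417 = 17 · 101^2.
Step 2: Check the mod-4 condition on each prime factor: 17 ≡ 1 (mod 4), exponent 1; 101 ≡ 1 (mod 4), exponent 2.
All primes ≡ 3 (mod 4) appear to even exponent (or don't appear), so by the two-squares theorem n IS expressible as a sum of two squares.
Step 3: Build a representation. Here n = 17 · 101 · 101 is a product of primes ≡ 1 (mod 4). Each prime p ≡ 1 (mod 4) is itself a sum of two squares; find a² by testing p − a² for a perfect square:
  17: 17 − 1² = 16 = 4² ⇒ 17 = 1² + 4².
  101: 101 − 1² = 100 = 10² ⇒ 101 = 1² + 10².
  Combine using the Brahmagupta–Fibonacci identity (a² + b²)(c² + d²) = (ac − bd)² + (ad + bc)² = (ac + bd)² + (ad − bc)²:
  17 · 101 = 1717: from (1² + 4²)(1² + 10²), take (1·1 − 4·10, 1·10 + 4·1) = (1 − 40, 10 + 4) = (-39, 14); dropping signs (only squares matter) gives (39, 14); check 39² + 14² = 1521 + 196 = 1717 ✓.
  1717 · 101 = 173417: from (39² + 14²)(1² + 10²), take (39·1 − 14·10, 39·10 + 14·1) = (39 − 140, 390 + 14) = (-101, 404); dropping signs (only squares matter) gives (101, 404); check 101² + 404² = 10201 + 163216 = 173417 ✓.
Step 4: Order so x ≤ y and verify: 101² + 404² = 10201 + 163216 = 173417 = n. ✓

n = 173417 = 101² + 404² (one valid representation with x ≤ y).


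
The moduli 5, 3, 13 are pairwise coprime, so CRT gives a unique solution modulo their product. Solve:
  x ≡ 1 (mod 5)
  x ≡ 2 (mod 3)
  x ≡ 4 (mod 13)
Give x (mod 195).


Moduli 5, 3, 13 are pairwise coprime; by CRT there is a unique solution modulo M = 5 · 3 · 13 = 195.
Solve pairwise, accumulating the modulus:
  Start with x ≡ 1 (mod 5).
  Combine with x ≡ 2 (mod 3): since gcd(5, 3) = 1, we get a unique residue mod 15.
    Write x = 1 + 5·t and substitute into x ≡ 2 (mod 3): 5·t ≡ 2 − 1 = 1 (mod 3).
    Reduce coefficients mod 3: 2·t ≡ 1 (mod 3).
    The inverse of 2 mod 3 is 2 (since 2·2 = 4 = 1·3 + 1), so t ≡ 2·1 = 2 ≡ 2 (mod 3).
    Then x = 1 + 5·2 = 11, valid modulo lcm(5, 3) = 15: x ≡ 11 (mod 15).
  Combine with x ≡ 4 (mod 13): since gcd(15, 13) = 1, we get a unique residue mod 195.
    Write x = 11 + 15·t and substitute into x ≡ 4 (mod 13): 15·t ≡ 4 − 11 = -7 (mod 13).
    Reduce coefficients mod 13: 2·t ≡ 6 (mod 13).
    The inverse of 2 mod 13 is 7 (since 2·7 = 14 = 1·13 + 1), so t ≡ 7·6 = 42 ≡ 3 (mod 13).
    Then x = 11 + 15·3 = 56, valid modulo lcm(15, 13) = 195: x ≡ 56 (mod 195).
Verify: 56 mod 5 = 1 ✓, 56 mod 3 = 2 ✓, 56 mod 13 = 4 ✓.

x ≡ 56 (mod 195).


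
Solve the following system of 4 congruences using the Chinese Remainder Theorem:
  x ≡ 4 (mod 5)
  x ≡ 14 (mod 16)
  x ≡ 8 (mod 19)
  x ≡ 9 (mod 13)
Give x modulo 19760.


Product of moduli M = 5 · 16 · 19 · 13 = 19760.
Merge one congruence at a time:
  Start: x ≡ 4 (mod 5).
  Combine with x ≡ 14 (mod 16); new modulus lcm = 80.
    Write x = 4 + 5·t and substitute into x ≡ 14 (mod 16): 5·t ≡ 14 − 4 = 10 (mod 16).
    The inverse of 5 mod 16 is 13 (since 5·13 = 65 = 4·16 + 1), so t ≡ 13·10 = 130 ≡ 2 (mod 16).
    Then x = 4 + 5·2 = 14, valid modulo lcm(5, 16) = 80: x ≡ 14 (mod 80).
  Combine with x ≡ 8 (mod 19); new modulus lcm = 1520.
    Write x = 14 + 80·t and substitute into x ≡ 8 (mod 19): 80·t ≡ 8 − 14 = -6 (mod 19).
    Reduce coefficients mod 19: 4·t ≡ 13 (mod 19).
    The inverse of 4 mod 19 is 5 (since 4·5 = 20 = 1·19 + 1), so t ≡ 5·13 = 65 ≡ 8 (mod 19).
    Then x = 14 + 80·8 = 654, valid modulo lcm(80, 19) = 1520: x ≡ 654 (mod 1520).
  Combine with x ≡ 9 (mod 13); new modulus lcm = 19760.
    Write x = 654 + 1520·t and substitute into x ≡ 9 (mod 13): 1520·t ≡ 9 − 654 = -645 (mod 13).
    Reduce coefficients mod 13: 12·t ≡ 5 (mod 13).
    The inverse of 12 mod 13 is 12 (since 12·12 = 144 = 11·13 + 1), so t ≡ 12·5 = 60 ≡ 8 (mod 13).
    Then x = 654 + 1520·8 = 12814, valid modulo lcm(1520, 13) = 19760: x ≡ 12814 (mod 19760).
Verify against each original: 12814 mod 5 = 4, 12814 mod 16 = 14, 12814 mod 19 = 8, 12814 mod 13 = 9.

x ≡ 12814 (mod 19760).


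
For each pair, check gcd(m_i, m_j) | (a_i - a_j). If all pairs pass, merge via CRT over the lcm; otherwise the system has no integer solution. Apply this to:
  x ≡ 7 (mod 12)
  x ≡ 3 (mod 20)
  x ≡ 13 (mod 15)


Moduli 12, 20, 15 are not pairwise coprime, so CRT works modulo lcm(m_i) when all pairwise compatibility conditions hold.
Pairwise compatibility: gcd(m_i, m_j) must divide a_i - a_j for every pair.
Merge one congruence at a time:
  Start: x ≡ 7 (mod 12).
  Combine with x ≡ 3 (mod 20): gcd(12, 20) = 4; 3 - 7 = -4, which IS divisible by 4, so compatible.
    Write x = 7 + 12·t and substitute into x ≡ 3 (mod 20): 12·t ≡ 3 − 7 = -4 (mod 20).
    Divide the congruence (and modulus) by g = 4: 3·t ≡ -1 (mod 5).
    Reduce coefficients mod 5: 3·t ≡ 4 (mod 5).
    The inverse of 3 mod 5 is 2 (since 3·2 = 6 = 1·5 + 1), so t ≡ 2·4 = 8 ≡ 3 (mod 5).
    Then x = 7 + 12·3 = 43, valid modulo lcm(12, 20) = 60: x ≡ 43 (mod 60).
  Combine with x ≡ 13 (mod 15): gcd(60, 15) = 15; 13 - 43 = -30, which IS divisible by 15, so compatible.
    Write x = 43 + 60·t and substitute into x ≡ 13 (mod 15): 60·t ≡ 13 − 43 = -30 (mod 15).
    Divide the congruence (and modulus) by g = 15: 4·t ≡ -2 (mod 1).
    Modulo 1 every t works; take t = 0.
    Then x = 43 + 60·0 = 43, valid modulo lcm(60, 15) = 60: x ≡ 43 (mod 60).
Verify: 43 mod 12 = 7, 43 mod 20 = 3, 43 mod 15 = 13.

x ≡ 43 (mod 60).


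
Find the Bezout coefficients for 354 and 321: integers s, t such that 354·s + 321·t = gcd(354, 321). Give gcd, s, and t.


Euclidean algorithm on (354, 321) — divide until remainder is 0:
  354 = 1 · 321 + 33
  321 = 9 · 33 + 24
  33 = 1 · 24 + 9
  24 = 2 · 9 + 6
  9 = 1 · 6 + 3
  6 = 2 · 3 + 0
gcd(354, 321) = 3.
Track Bezout coefficients alongside the remainders: start with r₀ = 354 = a·1 + b·0 (s = 1, t = 0) and r₁ = 321 = a·0 + b·1 (s = 0, t = 1); each new remainder r_{k+1} = r_{k-1} − q_k·r_k inherits s_{k+1} = s_{k-1} − q_k·s_k, t_{k+1} = t_{k-1} − q_k·t_k, so r_k = a·s_k + b·t_k at every step:
  q = 1: r = 33, s = 1 − 1·0 = 1, t = 0 − 1·1 = -1  (check: 354·1 + 321·(-1) = 33)
  q = 9: r = 24, s = 0 − 9·1 = -9, t = 1 − 9·(-1) = 10  (check: 354·(-9) + 321·10 = 24)
  q = 1: r = 9, s = 1 − 1·(-9) = 10, t = -1 − 1·10 = -11  (check: 354·10 + 321·(-11) = 9)
  q = 2: r = 6, s = -9 − 2·10 = -29, t = 10 − 2·(-11) = 32  (check: 354·(-29) + 321·32 = 6)
  q = 1: r = 3, s = 10 − 1·(-29) = 39, t = -11 − 1·32 = -43  (check: 354·39 + 321·(-43) = 3)
The row with r = 3 (the gcd) gives the Bezout coefficients s = 39, t = -43.
Result: 354 · (39) + 321 · (-43) = 3.

gcd(354, 321) = 3; s = 39, t = -43 (check: 354·39 + 321·(-43) = 3).


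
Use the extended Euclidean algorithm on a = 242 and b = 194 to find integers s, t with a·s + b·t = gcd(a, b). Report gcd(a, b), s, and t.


Euclidean algorithm on (242, 194) — divide until remainder is 0:
  242 = 1 · 194 + 48
  194 = 4 · 48 + 2
  48 = 24 · 2 + 0
gcd(242, 194) = 2.
Track Bezout coefficients alongside the remainders: start with r₀ = 242 = a·1 + b·0 (s = 1, t = 0) and r₁ = 194 = a·0 + b·1 (s = 0, t = 1); each new remainder r_{k+1} = r_{k-1} − q_k·r_k inherits s_{k+1} = s_{k-1} − q_k·s_k, t_{k+1} = t_{k-1} − q_k·t_k, so r_k = a·s_k + b·t_k at every step:
  q = 1: r = 48, s = 1 − 1·0 = 1, t = 0 − 1·1 = -1  (check: 242·1 + 194·(-1) = 48)
  q = 4: r = 2, s = 0 − 4·1 = -4, t = 1 − 4·(-1) = 5  (check: 242·(-4) + 194·5 = 2)
The row with r = 2 (the gcd) gives the Bezout coefficients s = -4, t = 5.
Result: 242 · (-4) + 194 · (5) = 2.

gcd(242, 194) = 2; s = -4, t = 5 (check: 242·(-4) + 194·5 = 2).


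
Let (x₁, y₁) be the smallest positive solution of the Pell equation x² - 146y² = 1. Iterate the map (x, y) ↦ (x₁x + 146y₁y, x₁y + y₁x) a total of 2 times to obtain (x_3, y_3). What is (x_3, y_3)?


Step 1: Find the fundamental solution (x₁, y₁) of x² - 146y² = 1.
  Expand √146 as a continued fraction. a₀ = ⌊√146⌋ = 12; iterate m_{k+1} = d_k·a_k − m_k, d_{k+1} = (146 − m_{k+1}²)/d_k, a_{k+1} = ⌊(a₀ + m_{k+1})/d_{k+1}⌋ (starting m₀ = 0, d₀ = 1), with convergents p_k = a_k·p_{k-1} + p_{k-2}, q_k = a_k·q_{k-1} + q_{k-2} (p₋₁ = 1, q₋₁ = 0):
  k = 0: a₀ = 12; p₀/q₀ = 12/1; p₀² − 146·q₀² = 144 − 146 = -2.
  k = 1: m = 12, d = 2, a = ⌊(12 + 12)/2⌋ = 12; p/q = (12·12 + 1)/(12·1 + 0) = 145/12; p² − 146·q² = 21025 − 21024 = 1.
  The first convergent with p² − 146·q² = 1 gives the fundamental solution (x₁, y₁) = (145, 12).
Step 2: Apply the recurrence (x_{n+1}, y_{n+1}) = (x₁x_n + 146y₁y_n, x₁y_n + y₁x_n) repeatedly.
  From (x_1, y_1) = (145, 12): x_2 = 145·145 + 146·12·12 = 42049; y_2 = 145·12 + 12·145 = 3480.
  From (x_2, y_2) = (42049, 3480): x_3 = 145·42049 + 146·12·3480 = 12194065; y_3 = 145·3480 + 12·42049 = 1009188.
Step 3: Verify x_3² - 146·y_3² = 148695221224225 - 148695221224224 = 1 (should be 1). ✓

(x_1, y_1) = (145, 12); (x_3, y_3) = (12194065, 1009188).


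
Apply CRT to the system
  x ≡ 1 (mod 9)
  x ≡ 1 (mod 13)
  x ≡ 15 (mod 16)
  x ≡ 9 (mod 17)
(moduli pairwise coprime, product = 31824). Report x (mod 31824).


Product of moduli M = 9 · 13 · 16 · 17 = 31824.
Merge one congruence at a time:
  Start: x ≡ 1 (mod 9).
  Combine with x ≡ 1 (mod 13); new modulus lcm = 117.
    Write x = 1 + 9·t and substitute into x ≡ 1 (mod 13): 9·t ≡ 1 − 1 = 0 (mod 13).
    The inverse of 9 mod 13 is 3 (since 9·3 = 27 = 2·13 + 1), so t ≡ 3·0 = 0 ≡ 0 (mod 13).
    Then x = 1 + 9·0 = 1, valid modulo lcm(9, 13) = 117: x ≡ 1 (mod 117).
  Combine with x ≡ 15 (mod 16); new modulus lcm = 1872.
    Write x = 1 + 117·t and substitute into x ≡ 15 (mod 16): 117·t ≡ 15 − 1 = 14 (mod 16).
    Reduce coefficients mod 16: 5·t ≡ 14 (mod 16).
    The inverse of 5 mod 16 is 13 (since 5·13 = 65 = 4·16 + 1), so t ≡ 13·14 = 182 ≡ 6 (mod 16).
    Then x = 1 + 117·6 = 703, valid modulo lcm(117, 16) = 1872: x ≡ 703 (mod 1872).
  Combine with x ≡ 9 (mod 17); new modulus lcm = 31824.
    Write x = 703 + 1872·t and substitute into x ≡ 9 (mod 17): 1872·t ≡ 9 − 703 = -694 (mod 17).
    Reduce coefficients mod 17: 2·t ≡ 3 (mod 17).
    The inverse of 2 mod 17 is 9 (since 2·9 = 18 = 1·17 + 1), so t ≡ 9·3 = 27 ≡ 10 (mod 17).
    Then x = 703 + 1872·10 = 19423, valid modulo lcm(1872, 17) = 31824: x ≡ 19423 (mod 31824).
Verify against each original: 19423 mod 9 = 1, 19423 mod 13 = 1, 19423 mod 16 = 15, 19423 mod 17 = 9.

x ≡ 19423 (mod 31824).


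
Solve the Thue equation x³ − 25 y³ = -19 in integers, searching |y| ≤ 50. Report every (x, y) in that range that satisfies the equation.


The equation is x³ - 25y³ = -19. For fixed y, x³ = 25·y³ − 19, so a solution requires the RHS to be a perfect cube.
Strategy: iterate y from -50 to 50, compute RHS = 25·y³ − 19, and check whether it is a (positive or negative) perfect cube.
Check small values of y:
  y = 0: RHS = -19 is not a perfect cube.
  y = 1: RHS = 6 is not a perfect cube.
  y = -1: RHS = -44 is not a perfect cube.
  y = 2: RHS = 181 is not a perfect cube.
  y = -2: RHS = -219 is not a perfect cube.
  y = 3: RHS = 656 is not a perfect cube.
  y = -3: RHS = -694 is not a perfect cube.
Continuing the search up to |y| = 50 finds no solutions either.
No (x, y) in the scanned range satisfies the equation.

No integer solutions with |y| ≤ 50.


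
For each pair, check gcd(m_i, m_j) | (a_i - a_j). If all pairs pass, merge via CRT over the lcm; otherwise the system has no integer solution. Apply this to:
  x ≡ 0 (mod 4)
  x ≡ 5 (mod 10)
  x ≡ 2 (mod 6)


Moduli 4, 10, 6 are not pairwise coprime, so CRT works modulo lcm(m_i) when all pairwise compatibility conditions hold.
Pairwise compatibility: gcd(m_i, m_j) must divide a_i - a_j for every pair.
Merge one congruence at a time:
  Start: x ≡ 0 (mod 4).
  Combine with x ≡ 5 (mod 10): gcd(4, 10) = 2, and 5 - 0 = 5 is NOT divisible by 2.
    ⇒ system is inconsistent (no integer solution).

No solution (the system is inconsistent).


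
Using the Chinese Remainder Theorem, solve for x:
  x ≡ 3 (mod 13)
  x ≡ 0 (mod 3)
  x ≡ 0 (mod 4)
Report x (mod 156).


Moduli 13, 3, 4 are pairwise coprime; by CRT there is a unique solution modulo M = 13 · 3 · 4 = 156.
Solve pairwise, accumulating the modulus:
  Start with x ≡ 3 (mod 13).
  Combine with x ≡ 0 (mod 3): since gcd(13, 3) = 1, we get a unique residue mod 39.
    Write x = 3 + 13·t and substitute into x ≡ 0 (mod 3): 13·t ≡ 0 − 3 = -3 (mod 3).
    Reduce coefficients mod 3: 1·t ≡ 0 (mod 3).
    So t ≡ 0 (mod 3).
    Then x = 3 + 13·0 = 3, valid modulo lcm(13, 3) = 39: x ≡ 3 (mod 39).
  Combine with x ≡ 0 (mod 4): since gcd(39, 4) = 1, we get a unique residue mod 156.
    Write x = 3 + 39·t and substitute into x ≡ 0 (mod 4): 39·t ≡ 0 − 3 = -3 (mod 4).
    Reduce coefficients mod 4: 3·t ≡ 1 (mod 4).
    The inverse of 3 mod 4 is 3 (since 3·3 = 9 = 2·4 + 1), so t ≡ 3·1 = 3 ≡ 3 (mod 4).
    Then x = 3 + 39·3 = 120, valid modulo lcm(39, 4) = 156: x ≡ 120 (mod 156).
Verify: 120 mod 13 = 3 ✓, 120 mod 3 = 0 ✓, 120 mod 4 = 0 ✓.

x ≡ 120 (mod 156).


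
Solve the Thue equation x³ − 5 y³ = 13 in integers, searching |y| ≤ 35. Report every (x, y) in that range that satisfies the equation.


The equation is x³ - 5y³ = 13. For fixed y, x³ = 5·y³ + 13, so a solution requires the RHS to be a perfect cube.
Strategy: iterate y from -35 to 35, compute RHS = 5·y³ + 13, and check whether it is a (positive or negative) perfect cube.
Check small values of y:
  y = 0: RHS = 13 is not a perfect cube.
  y = 1: RHS = 18 is not a perfect cube.
  y = -1: RHS = 8 = (2)³ ⇒ x = 2 works.
  y = 2: RHS = 53 is not a perfect cube.
  y = -2: RHS = -27 = (-3)³ ⇒ x = -3 works.
  y = 3: RHS = 148 is not a perfect cube.
  y = -3: RHS = -122 is not a perfect cube.
Continuing, at y = 7: RHS = 1728 = (12)³ ⇒ x = 12 works.
Searching the remaining y in |y| ≤ 35 finds no further solutions.
Collected solutions: (2, -1), (-3, -2), (12, 7).

Solutions (with |y| ≤ 35): (2, -1), (-3, -2), (12, 7).


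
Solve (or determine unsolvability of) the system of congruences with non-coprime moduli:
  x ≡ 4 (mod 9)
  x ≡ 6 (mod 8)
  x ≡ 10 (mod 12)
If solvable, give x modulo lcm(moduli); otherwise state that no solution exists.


Moduli 9, 8, 12 are not pairwise coprime, so CRT works modulo lcm(m_i) when all pairwise compatibility conditions hold.
Pairwise compatibility: gcd(m_i, m_j) must divide a_i - a_j for every pair.
Merge one congruence at a time:
  Start: x ≡ 4 (mod 9).
  Combine with x ≡ 6 (mod 8): gcd(9, 8) = 1; 6 - 4 = 2, which IS divisible by 1, so compatible.
    Write x = 4 + 9·t and substitute into x ≡ 6 (mod 8): 9·t ≡ 6 − 4 = 2 (mod 8).
    Reduce coefficients mod 8: 1·t ≡ 2 (mod 8).
    So t ≡ 2 (mod 8).
    Then x = 4 + 9·2 = 22, valid modulo lcm(9, 8) = 72: x ≡ 22 (mod 72).
  Combine with x ≡ 10 (mod 12): gcd(72, 12) = 12; 10 - 22 = -12, which IS divisible by 12, so compatible.
    Write x = 22 + 72·t and substitute into x ≡ 10 (mod 12): 72·t ≡ 10 − 22 = -12 (mod 12).
    Divide the congruence (and modulus) by g = 12: 6·t ≡ -1 (mod 1).
    Modulo 1 every t works; take t = 0.
    Then x = 22 + 72·0 = 22, valid modulo lcm(72, 12) = 72: x ≡ 22 (mod 72).
Verify: 22 mod 9 = 4, 22 mod 8 = 6, 22 mod 12 = 10.

x ≡ 22 (mod 72).


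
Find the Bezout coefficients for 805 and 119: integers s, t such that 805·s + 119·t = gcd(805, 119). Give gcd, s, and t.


Euclidean algorithm on (805, 119) — divide until remainder is 0:
  805 = 6 · 119 + 91
  119 = 1 · 91 + 28
  91 = 3 · 28 + 7
  28 = 4 · 7 + 0
gcd(805, 119) = 7.
Track Bezout coefficients alongside the remainders: start with r₀ = 805 = a·1 + b·0 (s = 1, t = 0) and r₁ = 119 = a·0 + b·1 (s = 0, t = 1); each new remainder r_{k+1} = r_{k-1} − q_k·r_k inherits s_{k+1} = s_{k-1} − q_k·s_k, t_{k+1} = t_{k-1} − q_k·t_k, so r_k = a·s_k + b·t_k at every step:
  q = 6: r = 91, s = 1 − 6·0 = 1, t = 0 − 6·1 = -6  (check: 805·1 + 119·(-6) = 91)
  q = 1: r = 28, s = 0 − 1·1 = -1, t = 1 − 1·(-6) = 7  (check: 805·(-1) + 119·7 = 28)
  q = 3: r = 7, s = 1 − 3·(-1) = 4, t = -6 − 3·7 = -27  (check: 805·4 + 119·(-27) = 7)
The row with r = 7 (the gcd) gives the Bezout coefficients s = 4, t = -27.
Result: 805 · (4) + 119 · (-27) = 7.

gcd(805, 119) = 7; s = 4, t = -27 (check: 805·4 + 119·(-27) = 7).


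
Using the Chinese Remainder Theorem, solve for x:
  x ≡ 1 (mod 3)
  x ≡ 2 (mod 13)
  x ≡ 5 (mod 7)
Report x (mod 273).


Moduli 3, 13, 7 are pairwise coprime; by CRT there is a unique solution modulo M = 3 · 13 · 7 = 273.
Solve pairwise, accumulating the modulus:
  Start with x ≡ 1 (mod 3).
  Combine with x ≡ 2 (mod 13): since gcd(3, 13) = 1, we get a unique residue mod 39.
    Write x = 1 + 3·t and substitute into x ≡ 2 (mod 13): 3·t ≡ 2 − 1 = 1 (mod 13).
    The inverse of 3 mod 13 is 9 (since 3·9 = 27 = 2·13 + 1), so t ≡ 9·1 = 9 ≡ 9 (mod 13).
    Then x = 1 + 3·9 = 28, valid modulo lcm(3, 13) = 39: x ≡ 28 (mod 39).
  Combine with x ≡ 5 (mod 7): since gcd(39, 7) = 1, we get a unique residue mod 273.
    Write x = 28 + 39·t and substitute into x ≡ 5 (mod 7): 39·t ≡ 5 − 28 = -23 (mod 7).
    Reduce coefficients mod 7: 4·t ≡ 5 (mod 7).
    The inverse of 4 mod 7 is 2 (since 4·2 = 8 = 1·7 + 1), so t ≡ 2·5 = 10 ≡ 3 (mod 7).
    Then x = 28 + 39·3 = 145, valid modulo lcm(39, 7) = 273: x ≡ 145 (mod 273).
Verify: 145 mod 3 = 1 ✓, 145 mod 13 = 2 ✓, 145 mod 7 = 5 ✓.

x ≡ 145 (mod 273).


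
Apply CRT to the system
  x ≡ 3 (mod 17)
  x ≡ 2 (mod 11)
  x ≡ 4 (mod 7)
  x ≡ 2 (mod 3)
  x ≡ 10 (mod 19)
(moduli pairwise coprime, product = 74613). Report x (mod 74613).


Product of moduli M = 17 · 11 · 7 · 3 · 19 = 74613.
Merge one congruence at a time:
  Start: x ≡ 3 (mod 17).
  Combine with x ≡ 2 (mod 11); new modulus lcm = 187.
    Write x = 3 + 17·t and substitute into x ≡ 2 (mod 11): 17·t ≡ 2 − 3 = -1 (mod 11).
    Reduce coefficients mod 11: 6·t ≡ 10 (mod 11).
    The inverse of 6 mod 11 is 2 (since 6·2 = 12 = 1·11 + 1), so t ≡ 2·10 = 20 ≡ 9 (mod 11).
    Then x = 3 + 17·9 = 156, valid modulo lcm(17, 11) = 187: x ≡ 156 (mod 187).
  Combine with x ≡ 4 (mod 7); new modulus lcm = 1309.
    Write x = 156 + 187·t and substitute into x ≡ 4 (mod 7): 187·t ≡ 4 − 156 = -152 (mod 7).
    Reduce coefficients mod 7: 5·t ≡ 2 (mod 7).
    The inverse of 5 mod 7 is 3 (since 5·3 = 15 = 2·7 + 1), so t ≡ 3·2 = 6 ≡ 6 (mod 7).
    Then x = 156 + 187·6 = 1278, valid modulo lcm(187, 7) = 1309: x ≡ 1278 (mod 1309).
  Combine with x ≡ 2 (mod 3); new modulus lcm = 3927.
    Write x = 1278 + 1309·t and substitute into x ≡ 2 (mod 3): 1309·t ≡ 2 − 1278 = -1276 (mod 3).
    Reduce coefficients mod 3: 1·t ≡ 2 (mod 3).
    So t ≡ 2 (mod 3).
    Then x = 1278 + 1309·2 = 3896, valid modulo lcm(1309, 3) = 3927: x ≡ 3896 (mod 3927).
  Combine with x ≡ 10 (mod 19); new modulus lcm = 74613.
    Write x = 3896 + 3927·t and substitute into x ≡ 10 (mod 19): 3927·t ≡ 10 − 3896 = -3886 (mod 19).
    Reduce coefficients mod 19: 13·t ≡ 9 (mod 19).
    The inverse of 13 mod 19 is 3 (since 13·3 = 39 = 2·19 + 1), so t ≡ 3·9 = 27 ≡ 8 (mod 19).
    Then x = 3896 + 3927·8 = 35312, valid modulo lcm(3927, 19) = 74613: x ≡ 35312 (mod 74613).
Verify against each original: 35312 mod 17 = 3, 35312 mod 11 = 2, 35312 mod 7 = 4, 35312 mod 3 = 2, 35312 mod 19 = 10.

x ≡ 35312 (mod 74613).


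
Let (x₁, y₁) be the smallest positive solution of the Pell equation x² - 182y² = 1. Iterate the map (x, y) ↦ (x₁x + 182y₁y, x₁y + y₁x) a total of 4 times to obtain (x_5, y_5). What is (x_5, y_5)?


Step 1: Find the fundamental solution (x₁, y₁) of x² - 182y² = 1.
  Expand √182 as a continued fraction. a₀ = ⌊√182⌋ = 13; iterate m_{k+1} = d_k·a_k − m_k, d_{k+1} = (182 − m_{k+1}²)/d_k, a_{k+1} = ⌊(a₀ + m_{k+1})/d_{k+1}⌋ (starting m₀ = 0, d₀ = 1), with convergents p_k = a_k·p_{k-1} + p_{k-2}, q_k = a_k·q_{k-1} + q_{k-2} (p₋₁ = 1, q₋₁ = 0):
  k = 0: a₀ = 13; p₀/q₀ = 13/1; p₀² − 182·q₀² = 169 − 182 = -13.
  k = 1: m = 13, d = 13, a = ⌊(13 + 13)/13⌋ = 2; p/q = (2·13 + 1)/(2·1 + 0) = 27/2; p² − 182·q² = 729 − 728 = 1.
  The first convergent with p² − 182·q² = 1 gives the fundamental solution (x₁, y₁) = (27, 2).
Step 2: Apply the recurrence (x_{n+1}, y_{n+1}) = (x₁x_n + 182y₁y_n, x₁y_n + y₁x_n) repeatedly.
  From (x_1, y_1) = (27, 2): x_2 = 27·27 + 182·2·2 = 1457; y_2 = 27·2 + 2·27 = 108.
  From (x_2, y_2) = (1457, 108): x_3 = 27·1457 + 182·2·108 = 78651; y_3 = 27·108 + 2·1457 = 5830.
  From (x_3, y_3) = (78651, 5830): x_4 = 27·78651 + 182·2·5830 = 4245697; y_4 = 27·5830 + 2·78651 = 314712.
  From (x_4, y_4) = (4245697, 314712): x_5 = 27·4245697 + 182·2·314712 = 229188987; y_5 = 27·314712 + 2·4245697 = 16988618.
Step 3: Verify x_5² - 182·y_5² = 52527591762086169 - 52527591762086168 = 1 (should be 1). ✓

(x_1, y_1) = (27, 2); (x_5, y_5) = (229188987, 16988618).


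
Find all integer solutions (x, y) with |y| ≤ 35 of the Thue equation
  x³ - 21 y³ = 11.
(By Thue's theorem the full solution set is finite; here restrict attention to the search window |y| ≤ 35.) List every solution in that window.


The equation is x³ - 21y³ = 11. For fixed y, x³ = 21·y³ + 11, so a solution requires the RHS to be a perfect cube.
Strategy: iterate y from -35 to 35, compute RHS = 21·y³ + 11, and check whether it is a (positive or negative) perfect cube.
Check small values of y:
  y = 0: RHS = 11 is not a perfect cube.
  y = 1: RHS = 32 is not a perfect cube.
  y = -1: RHS = -10 is not a perfect cube.
  y = 2: RHS = 179 is not a perfect cube.
  y = -2: RHS = -157 is not a perfect cube.
  y = 3: RHS = 578 is not a perfect cube.
  y = -3: RHS = -556 is not a perfect cube.
Continuing the search up to |y| = 35 finds no solutions either.
No (x, y) in the scanned range satisfies the equation.

No integer solutions with |y| ≤ 35.


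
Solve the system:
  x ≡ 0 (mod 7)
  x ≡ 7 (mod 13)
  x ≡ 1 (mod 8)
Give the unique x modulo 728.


Moduli 7, 13, 8 are pairwise coprime; by CRT there is a unique solution modulo M = 7 · 13 · 8 = 728.
Solve pairwise, accumulating the modulus:
  Start with x ≡ 0 (mod 7).
  Combine with x ≡ 7 (mod 13): since gcd(7, 13) = 1, we get a unique residue mod 91.
    Write x = 0 + 7·t and substitute into x ≡ 7 (mod 13): 7·t ≡ 7 − 0 = 7 (mod 13).
    The inverse of 7 mod 13 is 2 (since 7·2 = 14 = 1·13 + 1), so t ≡ 2·7 = 14 ≡ 1 (mod 13).
    Then x = 0 + 7·1 = 7, valid modulo lcm(7, 13) = 91: x ≡ 7 (mod 91).
  Combine with x ≡ 1 (mod 8): since gcd(91, 8) = 1, we get a unique residue mod 728.
    Write x = 7 + 91·t and substitute into x ≡ 1 (mod 8): 91·t ≡ 1 − 7 = -6 (mod 8).
    Reduce coefficients mod 8: 3·t ≡ 2 (mod 8).
    The inverse of 3 mod 8 is 3 (since 3·3 = 9 = 1·8 + 1), so t ≡ 3·2 = 6 ≡ 6 (mod 8).
    Then x = 7 + 91·6 = 553, valid modulo lcm(91, 8) = 728: x ≡ 553 (mod 728).
Verify: 553 mod 7 = 0 ✓, 553 mod 13 = 7 ✓, 553 mod 8 = 1 ✓.

x ≡ 553 (mod 728).


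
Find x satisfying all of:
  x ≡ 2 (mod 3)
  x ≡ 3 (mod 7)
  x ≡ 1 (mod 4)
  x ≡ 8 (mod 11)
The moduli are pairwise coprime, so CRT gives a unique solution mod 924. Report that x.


Product of moduli M = 3 · 7 · 4 · 11 = 924.
Merge one congruence at a time:
  Start: x ≡ 2 (mod 3).
  Combine with x ≡ 3 (mod 7); new modulus lcm = 21.
    Write x = 2 + 3·t and substitute into x ≡ 3 (mod 7): 3·t ≡ 3 − 2 = 1 (mod 7).
    The inverse of 3 mod 7 is 5 (since 3·5 = 15 = 2·7 + 1), so t ≡ 5·1 = 5 ≡ 5 (mod 7).
    Then x = 2 + 3·5 = 17, valid modulo lcm(3, 7) = 21: x ≡ 17 (mod 21).
  Combine with x ≡ 1 (mod 4); new modulus lcm = 84.
    Write x = 17 + 21·t and substitute into x ≡ 1 (mod 4): 21·t ≡ 1 − 17 = -16 (mod 4).
    Reduce coefficients mod 4: 1·t ≡ 0 (mod 4).
    So t ≡ 0 (mod 4).
    Then x = 17 + 21·0 = 17, valid modulo lcm(21, 4) = 84: x ≡ 17 (mod 84).
  Combine with x ≡ 8 (mod 11); new modulus lcm = 924.
    Write x = 17 + 84·t and substitute into x ≡ 8 (mod 11): 84·t ≡ 8 − 17 = -9 (mod 11).
    Reduce coefficients mod 11: 7·t ≡ 2 (mod 11).
    The inverse of 7 mod 11 is 8 (since 7·8 = 56 = 5·11 + 1), so t ≡ 8·2 = 16 ≡ 5 (mod 11).
    Then x = 17 + 84·5 = 437, valid modulo lcm(84, 11) = 924: x ≡ 437 (mod 924).
Verify against each original: 437 mod 3 = 2, 437 mod 7 = 3, 437 mod 4 = 1, 437 mod 11 = 8.

x ≡ 437 (mod 924).


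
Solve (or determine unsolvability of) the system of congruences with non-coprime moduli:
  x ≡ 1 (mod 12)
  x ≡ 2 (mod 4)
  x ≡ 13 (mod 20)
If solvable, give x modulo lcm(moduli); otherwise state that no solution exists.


Moduli 12, 4, 20 are not pairwise coprime, so CRT works modulo lcm(m_i) when all pairwise compatibility conditions hold.
Pairwise compatibility: gcd(m_i, m_j) must divide a_i - a_j for every pair.
Merge one congruence at a time:
  Start: x ≡ 1 (mod 12).
  Combine with x ≡ 2 (mod 4): gcd(12, 4) = 4, and 2 - 1 = 1 is NOT divisible by 4.
    ⇒ system is inconsistent (no integer solution).

No solution (the system is inconsistent).


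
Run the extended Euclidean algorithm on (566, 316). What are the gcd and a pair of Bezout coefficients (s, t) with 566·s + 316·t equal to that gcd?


Euclidean algorithm on (566, 316) — divide until remainder is 0:
  566 = 1 · 316 + 250
  316 = 1 · 250 + 66
  250 = 3 · 66 + 52
  66 = 1 · 52 + 14
  52 = 3 · 14 + 10
  14 = 1 · 10 + 4
  10 = 2 · 4 + 2
  4 = 2 · 2 + 0
gcd(566, 316) = 2.
Track Bezout coefficients alongside the remainders: start with r₀ = 566 = a·1 + b·0 (s = 1, t = 0) and r₁ = 316 = a·0 + b·1 (s = 0, t = 1); each new remainder r_{k+1} = r_{k-1} − q_k·r_k inherits s_{k+1} = s_{k-1} − q_k·s_k, t_{k+1} = t_{k-1} − q_k·t_k, so r_k = a·s_k + b·t_k at every step:
  q = 1: r = 250, s = 1 − 1·0 = 1, t = 0 − 1·1 = -1  (check: 566·1 + 316·(-1) = 250)
  q = 1: r = 66, s = 0 − 1·1 = -1, t = 1 − 1·(-1) = 2  (check: 566·(-1) + 316·2 = 66)
  q = 3: r = 52, s = 1 − 3·(-1) = 4, t = -1 − 3·2 = -7  (check: 566·4 + 316·(-7) = 52)
  q = 1: r = 14, s = -1 − 1·4 = -5, t = 2 − 1·(-7) = 9  (check: 566·(-5) + 316·9 = 14)
  q = 3: r = 10, s = 4 − 3·(-5) = 19, t = -7 − 3·9 = -34  (check: 566·19 + 316·(-34) = 10)
  q = 1: r = 4, s = -5 − 1·19 = -24, t = 9 − 1·(-34) = 43  (check: 566·(-24) + 316·43 = 4)
  q = 2: r = 2, s = 19 − 2·(-24) = 67, t = -34 − 2·43 = -120  (check: 566·67 + 316·(-120) = 2)
The row with r = 2 (the gcd) gives the Bezout coefficients s = 67, t = -120.
Result: 566 · (67) + 316 · (-120) = 2.

gcd(566, 316) = 2; s = 67, t = -120 (check: 566·67 + 316·(-120) = 2).


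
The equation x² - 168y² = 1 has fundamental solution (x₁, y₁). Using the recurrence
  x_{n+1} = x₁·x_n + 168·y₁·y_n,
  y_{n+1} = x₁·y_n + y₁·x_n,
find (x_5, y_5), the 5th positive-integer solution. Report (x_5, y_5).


Step 1: Find the fundamental solution (x₁, y₁) of x² - 168y² = 1.
  Expand √168 as a continued fraction. a₀ = ⌊√168⌋ = 12; iterate m_{k+1} = d_k·a_k − m_k, d_{k+1} = (168 − m_{k+1}²)/d_k, a_{k+1} = ⌊(a₀ + m_{k+1})/d_{k+1}⌋ (starting m₀ = 0, d₀ = 1), with convergents p_k = a_k·p_{k-1} + p_{k-2}, q_k = a_k·q_{k-1} + q_{k-2} (p₋₁ = 1, q₋₁ = 0):
  k = 0: a₀ = 12; p₀/q₀ = 12/1; p₀² − 168·q₀² = 144 − 168 = -24.
  k = 1: m = 12, d = 24, a = ⌊(12 + 12)/24⌋ = 1; p/q = (1·12 + 1)/(1·1 + 0) = 13/1; p² − 168·q² = 169 − 168 = 1.
  The first convergent with p² − 168·q² = 1 gives the fundamental solution (x₁, y₁) = (13, 1).
Step 2: Apply the recurrence (x_{n+1}, y_{n+1}) = (x₁x_n + 168y₁y_n, x₁y_n + y₁x_n) repeatedly.
  From (x_1, y_1) = (13, 1): x_2 = 13·13 + 168·1·1 = 337; y_2 = 13·1 + 1·13 = 26.
  From (x_2, y_2) = (337, 26): x_3 = 13·337 + 168·1·26 = 8749; y_3 = 13·26 + 1·337 = 675.
  From (x_3, y_3) = (8749, 675): x_4 = 13·8749 + 168·1·675 = 227137; y_4 = 13·675 + 1·8749 = 17524.
  From (x_4, y_4) = (227137, 17524): x_5 = 13·227137 + 168·1·17524 = 5896813; y_5 = 13·17524 + 1·227137 = 454949.
Step 3: Verify x_5² - 168·y_5² = 34772403556969 - 34772403556968 = 1 (should be 1). ✓

(x_1, y_1) = (13, 1); (x_5, y_5) = (5896813, 454949).


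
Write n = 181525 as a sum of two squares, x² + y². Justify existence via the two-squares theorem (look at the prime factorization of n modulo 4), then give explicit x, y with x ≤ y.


Step 1: Factor n = 181525 = 5^2 · 53 · 137.
Step 2: Check the mod-4 condition on each prime factor: 5 ≡ 1 (mod 4), exponent 2; 53 ≡ 1 (mod 4), exponent 1; 137 ≡ 1 (mod 4), exponent 1.
All primes ≡ 3 (mod 4) appear to even exponent (or don't appear), so by the two-squares theorem n IS expressible as a sum of two squares.
Step 3: Build a representation. Group n = k² · m with k = 5 and m = 53 · 137 = 7261 (a product of primes ≡ 1 (mod 4)); a representation of m scales to one of n via (k·x)² + (k·y)² = k²(x² + y²). Each prime p ≡ 1 (mod 4) is itself a sum of two squares; find a² by testing p − a² for a perfect square:
  53: 53 − 1² = 52, 53 − 2² = 49 = 7² ⇒ 53 = 2² + 7².
  137: 137 − 1² = 136, 137 − 2² = 133, 137 − 3² = 128, 137 − 4² = 121 = 11² ⇒ 137 = 4² + 11².
  Combine using the Brahmagupta–Fibonacci identity (a² + b²)(c² + d²) = (ac − bd)² + (ad + bc)² = (ac + bd)² + (ad − bc)²:
  53 · 137 = 7261: from (2² + 7²)(4² + 11²), take (2·4 − 7·11, 2·11 + 7·4) = (8 − 77, 22 + 28) = (-69, 50); dropping signs (only squares matter) gives (69, 50); check 69² + 50² = 4761 + 2500 = 7261 ✓.
  Scale by k = 5: (5·69, 5·50) = (345, 250).
Step 4: Order so x ≤ y and verify: 250² + 345² = 62500 + 119025 = 181525 = n. ✓

n = 181525 = 250² + 345² (one valid representation with x ≤ y).
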